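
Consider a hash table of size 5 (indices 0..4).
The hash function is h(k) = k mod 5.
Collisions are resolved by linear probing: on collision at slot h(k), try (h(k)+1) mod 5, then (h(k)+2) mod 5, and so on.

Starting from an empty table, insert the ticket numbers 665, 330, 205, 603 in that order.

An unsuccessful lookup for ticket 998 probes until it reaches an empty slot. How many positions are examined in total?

2

Insert 665: h=0, slot 0 empty → index 0.
Insert 330: h=0, slot 0 occupied → index 1.
Insert 205: h=0, slots 0,1 occupied → index 2.
Insert 603: h=3, slot 3 empty → index 3.
Table: [665, 330, 205, 603, _]
Lookup 998: h=3, probe 3,4 → slot 4 empty, not found.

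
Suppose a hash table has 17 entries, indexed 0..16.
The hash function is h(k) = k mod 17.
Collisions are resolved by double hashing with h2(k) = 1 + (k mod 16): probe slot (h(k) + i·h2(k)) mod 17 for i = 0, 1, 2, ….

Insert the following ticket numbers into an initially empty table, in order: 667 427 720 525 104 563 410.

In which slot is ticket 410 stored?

13

667 hashes to 4; slot 4 is free → place at 4.
427 hashes to 2; slot 2 is free → place at 2.
720 hashes to 6; slot 6 is free → place at 6.
525 hashes to 15; slot 15 is free → place at 15.
104 hashes to 2, h2=9; 2 taken → place at 11.
563 hashes to 2, h2=4; 2,6 taken → place at 10.
410 hashes to 2, h2=11; 2 taken → place at 13.
Table: [-, -, 427, -, 667, -, 720, -, -, -, 563, 104, -, 410, -, 525, -]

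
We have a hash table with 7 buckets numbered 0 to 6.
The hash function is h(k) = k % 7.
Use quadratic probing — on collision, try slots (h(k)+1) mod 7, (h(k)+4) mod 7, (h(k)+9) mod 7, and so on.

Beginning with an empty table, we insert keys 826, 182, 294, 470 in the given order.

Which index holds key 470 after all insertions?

2

826 hashes to 0; slot 0 is free -> place at 0.
182 hashes to 0; 0 taken -> place at 1.
294 hashes to 0; 0,1 taken -> place at 4.
470 hashes to 1; 1 taken -> place at 2.
Table: [826, 182, 470, -, 294, -, -]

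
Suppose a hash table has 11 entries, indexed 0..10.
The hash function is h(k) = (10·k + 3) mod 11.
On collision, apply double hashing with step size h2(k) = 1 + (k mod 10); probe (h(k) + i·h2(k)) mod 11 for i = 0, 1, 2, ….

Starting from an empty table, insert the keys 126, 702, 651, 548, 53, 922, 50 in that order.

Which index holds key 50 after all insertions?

126: h=9 → slot 9
702: h=5 → slot 5
651: h=1 → slot 1
548: h=5, h2=9, probe 5,3 → slot 3
53: h=5, h2=4, probe 5,9,2 → slot 2
922: h=5, h2=3, probe 5,8 → slot 8
50: h=8, h2=1, probe 8,9,10 → slot 10
Table: [., 651, 53, 548, ., 702, ., ., 922, 126, 50]

10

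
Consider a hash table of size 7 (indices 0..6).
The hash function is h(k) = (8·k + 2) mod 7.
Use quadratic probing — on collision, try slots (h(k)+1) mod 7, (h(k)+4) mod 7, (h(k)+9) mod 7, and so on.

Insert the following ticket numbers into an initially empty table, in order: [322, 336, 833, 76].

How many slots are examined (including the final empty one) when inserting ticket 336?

322: h=2 -> slot 2
336: h=2, probe 2,3 -> slot 3
833: h=2, probe 2,3,6 -> slot 6
76: h=1 -> slot 1
Table: [∅, 76, 322, 336, ∅, ∅, 833]

2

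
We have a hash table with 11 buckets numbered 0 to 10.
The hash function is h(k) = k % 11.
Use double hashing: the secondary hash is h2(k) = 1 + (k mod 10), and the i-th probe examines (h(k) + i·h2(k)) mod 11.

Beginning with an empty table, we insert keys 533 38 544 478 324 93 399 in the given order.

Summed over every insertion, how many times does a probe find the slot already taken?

533 hashes to 5; slot 5 is free -> place at 5.
38 hashes to 5, h2=9; 5 taken -> place at 3.
544 hashes to 5, h2=5; 5 taken -> place at 10.
478 hashes to 5, h2=9; 5,3 taken -> place at 1.
324 hashes to 5, h2=5; 5,10 taken -> place at 4.
93 hashes to 5, h2=4; 5 taken -> place at 9.
399 hashes to 3, h2=10; 3 taken -> place at 2.
Table: [-, 478, 399, 38, 324, 533, -, -, -, 93, 544]

8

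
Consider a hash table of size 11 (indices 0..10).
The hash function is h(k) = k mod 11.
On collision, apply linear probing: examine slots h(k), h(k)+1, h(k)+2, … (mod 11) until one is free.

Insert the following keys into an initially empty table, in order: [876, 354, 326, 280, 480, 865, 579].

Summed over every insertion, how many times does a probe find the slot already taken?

Insert 876: h=7, slot 7 empty => index 7.
Insert 354: h=2, slot 2 empty => index 2.
Insert 326: h=7, slot 7 occupied => index 8.
Insert 280: h=5, slot 5 empty => index 5.
Insert 480: h=7, slots 7,8 occupied => index 9.
Insert 865: h=7, slots 7,8,9 occupied => index 10.
Insert 579: h=7, slots 7,8,9,10 occupied => index 0.
Table: [579, ., 354, ., ., 280, ., 876, 326, 480, 865]

10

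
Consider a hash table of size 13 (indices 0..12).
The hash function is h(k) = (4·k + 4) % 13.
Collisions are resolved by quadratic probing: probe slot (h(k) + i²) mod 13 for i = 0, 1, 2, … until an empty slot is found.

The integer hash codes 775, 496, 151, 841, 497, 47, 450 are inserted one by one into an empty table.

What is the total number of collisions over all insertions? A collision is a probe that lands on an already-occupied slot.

8

775: h=10 → slot 10
496: h=12 → slot 12
151: h=10, probe 10,11 → slot 11
841: h=1 → slot 1
497: h=3 → slot 3
47: h=10, probe 10,11,1,6 → slot 6
450: h=10, probe 10,11,1,6,0 → slot 0
Table: [450, 841, ., 497, ., ., 47, ., ., ., 775, 151, 496]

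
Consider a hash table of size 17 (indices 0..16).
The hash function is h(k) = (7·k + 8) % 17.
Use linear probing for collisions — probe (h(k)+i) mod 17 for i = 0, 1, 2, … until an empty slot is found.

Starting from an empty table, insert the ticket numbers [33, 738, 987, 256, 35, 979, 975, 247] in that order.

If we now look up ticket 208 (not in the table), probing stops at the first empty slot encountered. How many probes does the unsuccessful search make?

3

33: h=1 => slot 1
738: h=6 => slot 6
987: h=15 => slot 15
256: h=15, probe 15,16 => slot 16
35: h=15, probe 15,16,0 => slot 0
979: h=10 => slot 10
975: h=16, probe 16,0,1,2 => slot 2
247: h=3 => slot 3
Table: [35, 33, 975, 247, ., ., 738, ., ., ., 979, ., ., ., ., 987, 256]
Lookup 208: h=2, probe 2,3,4 → slot 4 empty, not found.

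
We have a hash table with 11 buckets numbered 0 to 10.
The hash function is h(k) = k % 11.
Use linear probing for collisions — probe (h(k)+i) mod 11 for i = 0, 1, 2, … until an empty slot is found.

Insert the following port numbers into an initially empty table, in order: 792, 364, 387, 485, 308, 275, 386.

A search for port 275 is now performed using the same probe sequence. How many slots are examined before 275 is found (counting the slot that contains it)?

Insert 792: h=0, slot 0 empty => index 0.
Insert 364: h=1, slot 1 empty => index 1.
Insert 387: h=2, slot 2 empty => index 2.
Insert 485: h=1, slots 1,2 occupied => index 3.
Insert 308: h=0, slots 0,1,2,3 occupied => index 4.
Insert 275: h=0, slots 0,1,2,3,4 occupied => index 5.
Insert 386: h=1, slots 1,2,3,4,5 occupied => index 6.
Table: [792, 364, 387, 485, 308, 275, 386, —, —, —, —]
Lookup 275: h=0, probe 0,1,2,3,4,5 → found at 5.

6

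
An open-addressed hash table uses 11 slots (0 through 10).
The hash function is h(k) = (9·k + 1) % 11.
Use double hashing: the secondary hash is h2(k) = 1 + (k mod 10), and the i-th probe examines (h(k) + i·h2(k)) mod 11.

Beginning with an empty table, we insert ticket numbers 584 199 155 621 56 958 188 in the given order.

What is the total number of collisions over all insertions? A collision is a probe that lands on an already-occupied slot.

7

584: h=10 → slot 10
199: h=10, h2=10, probe 10,9 → slot 9
155: h=10, h2=6, probe 10,5 → slot 5
621: h=2 → slot 2
56: h=10, h2=7, probe 10,6 → slot 6
958: h=10, h2=9, probe 10,8 → slot 8
188: h=10, h2=9, probe 10,8,6,4 → slot 4
Table: [_, _, 621, _, 188, 155, 56, _, 958, 199, 584]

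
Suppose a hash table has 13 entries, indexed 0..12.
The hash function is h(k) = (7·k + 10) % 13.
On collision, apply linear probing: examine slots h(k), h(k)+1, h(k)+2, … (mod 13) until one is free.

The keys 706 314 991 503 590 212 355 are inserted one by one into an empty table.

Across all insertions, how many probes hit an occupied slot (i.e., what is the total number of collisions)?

706 hashes to 12; slot 12 is free => place at 12.
314 hashes to 11; slot 11 is free => place at 11.
991 hashes to 5; slot 5 is free => place at 5.
503 hashes to 8; slot 8 is free => place at 8.
590 hashes to 6; slot 6 is free => place at 6.
212 hashes to 12; 12 taken => place at 0.
355 hashes to 12; 12,0 taken => place at 1.
Table: [212, 355, ∅, ∅, ∅, 991, 590, ∅, 503, ∅, ∅, 314, 706]

3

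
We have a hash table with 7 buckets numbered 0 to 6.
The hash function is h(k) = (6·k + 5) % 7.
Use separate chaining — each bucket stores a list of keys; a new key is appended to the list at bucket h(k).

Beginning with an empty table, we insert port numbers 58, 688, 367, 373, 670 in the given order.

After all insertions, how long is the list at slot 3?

Insert 58: h=3, bucket 3 empty -> new chain.
Insert 688: h=3, bucket 3 nonempty -> append to chain.
Insert 367: h=2, bucket 2 empty -> new chain.
Insert 373: h=3, bucket 3 nonempty -> append to chain.
Insert 670: h=0, bucket 0 empty -> new chain.
Final buckets:
0: 670
1: —
2: 367
3: 58 -> 688 -> 373
4: —
5: —
6: —

3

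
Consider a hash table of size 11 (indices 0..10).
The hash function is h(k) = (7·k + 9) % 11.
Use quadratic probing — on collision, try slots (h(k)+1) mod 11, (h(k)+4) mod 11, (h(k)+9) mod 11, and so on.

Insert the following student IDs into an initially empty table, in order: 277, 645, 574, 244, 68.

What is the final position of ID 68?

10

277: h=1 => slot 1
645: h=3 => slot 3
574: h=1, probe 1,2 => slot 2
244: h=1, probe 1,2,5 => slot 5
68: h=1, probe 1,2,5,10 => slot 10
Table: [_, 277, 574, 645, _, 244, _, _, _, _, 68]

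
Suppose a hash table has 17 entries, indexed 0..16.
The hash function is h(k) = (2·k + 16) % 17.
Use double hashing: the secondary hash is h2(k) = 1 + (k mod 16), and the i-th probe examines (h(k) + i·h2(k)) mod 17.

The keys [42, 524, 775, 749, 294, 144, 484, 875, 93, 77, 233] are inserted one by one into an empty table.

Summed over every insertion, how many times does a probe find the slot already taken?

42 hashes to 15; slot 15 is free → place at 15.
524 hashes to 10; slot 10 is free → place at 10.
775 hashes to 2; slot 2 is free → place at 2.
749 hashes to 1; slot 1 is free → place at 1.
294 hashes to 9; slot 9 is free → place at 9.
144 hashes to 15, h2=1; 15 taken → place at 16.
484 hashes to 15, h2=5; 15 taken → place at 3.
875 hashes to 15, h2=12; 15,10 taken → place at 5.
93 hashes to 15, h2=14; 15 taken → place at 12.
77 hashes to 0; slot 0 is free → place at 0.
233 hashes to 6; slot 6 is free → place at 6.
Table: [77, 749, 775, 484, _, 875, 233, _, _, 294, 524, _, 93, _, _, 42, 144]

5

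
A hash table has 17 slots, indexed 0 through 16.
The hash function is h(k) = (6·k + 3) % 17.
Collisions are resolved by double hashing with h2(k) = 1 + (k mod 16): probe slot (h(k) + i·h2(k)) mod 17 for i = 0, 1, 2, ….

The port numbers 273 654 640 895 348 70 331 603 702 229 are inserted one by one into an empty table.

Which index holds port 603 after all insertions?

273 hashes to 9; slot 9 is free => place at 9.
654 hashes to 0; slot 0 is free => place at 0.
640 hashes to 1; slot 1 is free => place at 1.
895 hashes to 1, h2=16; 1,0 taken => place at 16.
348 hashes to 0, h2=13; 0 taken => place at 13.
70 hashes to 15; slot 15 is free => place at 15.
331 hashes to 0, h2=12; 0 taken => place at 12.
603 hashes to 0, h2=12; 0,12 taken => place at 7.
702 hashes to 16, h2=15; 16 taken => place at 14.
229 hashes to 0, h2=6; 0 taken => place at 6.
Table: [654, 640, -, -, -, -, 229, 603, -, 273, -, -, 331, 348, 702, 70, 895]

7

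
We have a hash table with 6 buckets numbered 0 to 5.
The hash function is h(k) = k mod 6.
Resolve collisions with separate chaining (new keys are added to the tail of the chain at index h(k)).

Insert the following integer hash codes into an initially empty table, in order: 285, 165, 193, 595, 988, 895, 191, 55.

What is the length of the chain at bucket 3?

2

Insert 285: h=3, bucket 3 empty -> new chain.
Insert 165: h=3, bucket 3 nonempty -> append to chain.
Insert 193: h=1, bucket 1 empty -> new chain.
Insert 595: h=1, bucket 1 nonempty -> append to chain.
Insert 988: h=4, bucket 4 empty -> new chain.
Insert 895: h=1, bucket 1 nonempty -> append to chain.
Insert 191: h=5, bucket 5 empty -> new chain.
Insert 55: h=1, bucket 1 nonempty -> append to chain.
Final buckets:
0: —
1: 193 -> 595 -> 895 -> 55
2: —
3: 285 -> 165
4: 988
5: 191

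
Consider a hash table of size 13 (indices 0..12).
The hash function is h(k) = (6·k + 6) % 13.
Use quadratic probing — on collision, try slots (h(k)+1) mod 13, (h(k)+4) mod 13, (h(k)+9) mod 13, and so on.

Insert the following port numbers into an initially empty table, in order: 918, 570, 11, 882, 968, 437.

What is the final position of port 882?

11

Insert 918: h=2, slot 2 empty → index 2.
Insert 570: h=7, slot 7 empty → index 7.
Insert 11: h=7, slot 7 occupied → index 8.
Insert 882: h=7, slots 7,8 occupied → index 11.
Insert 968: h=3, slot 3 empty → index 3.
Insert 437: h=2, slots 2,3 occupied → index 6.
Table: [_, _, 918, 968, _, _, 437, 570, 11, _, _, 882, _]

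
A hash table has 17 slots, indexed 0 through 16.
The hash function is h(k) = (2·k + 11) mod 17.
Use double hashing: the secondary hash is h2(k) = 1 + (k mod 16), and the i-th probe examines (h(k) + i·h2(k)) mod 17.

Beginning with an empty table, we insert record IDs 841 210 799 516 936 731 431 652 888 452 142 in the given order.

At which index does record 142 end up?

841 hashes to 10; slot 10 is free -> place at 10.
210 hashes to 6; slot 6 is free -> place at 6.
799 hashes to 11; slot 11 is free -> place at 11.
516 hashes to 6, h2=5; 6,11 taken -> place at 16.
936 hashes to 13; slot 13 is free -> place at 13.
731 hashes to 11, h2=12; 11,6 taken -> place at 1.
431 hashes to 6, h2=16; 6 taken -> place at 5.
652 hashes to 6, h2=13; 6 taken -> place at 2.
888 hashes to 2, h2=9; 2,11 taken -> place at 3.
452 hashes to 14; slot 14 is free -> place at 14.
142 hashes to 6, h2=15; 6 taken -> place at 4.
Table: [., 731, 652, 888, 142, 431, 210, ., ., ., 841, 799, ., 936, 452, ., 516]

4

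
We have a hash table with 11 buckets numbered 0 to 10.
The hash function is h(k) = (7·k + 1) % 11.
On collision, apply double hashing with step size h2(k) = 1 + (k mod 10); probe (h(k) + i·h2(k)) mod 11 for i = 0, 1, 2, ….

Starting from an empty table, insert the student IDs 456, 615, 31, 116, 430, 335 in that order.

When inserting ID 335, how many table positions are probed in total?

456: h=3 -> slot 3
615: h=5 -> slot 5
31: h=9 -> slot 9
116: h=10 -> slot 10
430: h=8 -> slot 8
335: h=3, h2=6, probe 3,9,4 -> slot 4
Table: [—, —, —, 456, 335, 615, —, —, 430, 31, 116]

3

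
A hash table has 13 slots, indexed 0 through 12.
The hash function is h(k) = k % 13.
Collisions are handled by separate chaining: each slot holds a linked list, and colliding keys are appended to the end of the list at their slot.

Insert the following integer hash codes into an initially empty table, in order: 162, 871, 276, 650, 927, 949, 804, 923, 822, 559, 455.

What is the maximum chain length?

162 → bucket 6
871 → bucket 0
276 → bucket 3
650 → bucket 0 (collision)
927 → bucket 4
949 → bucket 0 (collision)
804 → bucket 11
923 → bucket 0 (collision)
822 → bucket 3 (collision)
559 → bucket 0 (collision)
455 → bucket 0 (collision)
Final buckets:
0: 871 -> 650 -> 949 -> 923 -> 559 -> 455
1: —
2: —
3: 276 -> 822
4: 927
5: —
6: 162
7: —
8: —
9: —
10: —
11: 804
12: —

6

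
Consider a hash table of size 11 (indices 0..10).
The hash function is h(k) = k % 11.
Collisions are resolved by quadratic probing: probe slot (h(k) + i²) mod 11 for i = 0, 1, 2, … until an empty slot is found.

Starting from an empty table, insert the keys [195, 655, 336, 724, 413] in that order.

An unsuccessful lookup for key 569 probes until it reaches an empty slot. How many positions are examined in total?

3

195 hashes to 8; slot 8 is free => place at 8.
655 hashes to 6; slot 6 is free => place at 6.
336 hashes to 6; 6 taken => place at 7.
724 hashes to 9; slot 9 is free => place at 9.
413 hashes to 6; 6,7 taken => place at 10.
Table: [—, —, —, —, —, —, 655, 336, 195, 724, 413]
Lookup 569: h=8, probe 8,9,1 → slot 1 empty, not found.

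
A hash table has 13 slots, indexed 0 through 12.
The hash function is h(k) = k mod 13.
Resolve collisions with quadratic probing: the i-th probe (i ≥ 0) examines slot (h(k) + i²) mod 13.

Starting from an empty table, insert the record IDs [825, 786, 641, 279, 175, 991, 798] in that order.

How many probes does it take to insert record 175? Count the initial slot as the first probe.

4

825: h=6 -> slot 6
786: h=6, probe 6,7 -> slot 7
641: h=4 -> slot 4
279: h=6, probe 6,7,10 -> slot 10
175: h=6, probe 6,7,10,2 -> slot 2
991: h=3 -> slot 3
798: h=5 -> slot 5
Table: [—, —, 175, 991, 641, 798, 825, 786, —, —, 279, —, —]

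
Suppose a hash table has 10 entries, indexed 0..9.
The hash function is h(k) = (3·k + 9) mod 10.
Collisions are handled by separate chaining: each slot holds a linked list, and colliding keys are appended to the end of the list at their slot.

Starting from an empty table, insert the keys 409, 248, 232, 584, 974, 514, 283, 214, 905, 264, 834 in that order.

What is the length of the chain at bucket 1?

409 → bucket 6
248 → bucket 3
232 → bucket 5
584 → bucket 1
974 → bucket 1 (collision)
514 → bucket 1 (collision)
283 → bucket 8
214 → bucket 1 (collision)
905 → bucket 4
264 → bucket 1 (collision)
834 → bucket 1 (collision)
Final buckets:
0: ∅
1: 584 -> 974 -> 514 -> 214 -> 264 -> 834
2: ∅
3: 248
4: 905
5: 232
6: 409
7: ∅
8: 283
9: ∅

6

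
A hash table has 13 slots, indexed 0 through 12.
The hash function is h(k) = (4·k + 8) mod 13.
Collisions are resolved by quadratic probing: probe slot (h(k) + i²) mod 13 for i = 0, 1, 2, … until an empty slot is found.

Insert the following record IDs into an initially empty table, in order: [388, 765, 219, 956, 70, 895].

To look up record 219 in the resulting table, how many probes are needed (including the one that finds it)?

388: h=0 => slot 0
765: h=0, probe 0,1 => slot 1
219: h=0, probe 0,1,4 => slot 4
956: h=10 => slot 10
70: h=2 => slot 2
895: h=0, probe 0,1,4,9 => slot 9
Table: [388, 765, 70, —, 219, —, —, —, —, 895, 956, —, —]
Lookup 219: h=0, probe 0,1,4 → found at 4.

3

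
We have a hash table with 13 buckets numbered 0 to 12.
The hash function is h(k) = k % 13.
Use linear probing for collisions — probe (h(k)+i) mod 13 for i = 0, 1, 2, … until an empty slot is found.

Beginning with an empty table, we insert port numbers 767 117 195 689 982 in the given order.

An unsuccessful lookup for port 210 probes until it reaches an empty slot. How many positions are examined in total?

767 hashes to 0; slot 0 is free -> place at 0.
117 hashes to 0; 0 taken -> place at 1.
195 hashes to 0; 0,1 taken -> place at 2.
689 hashes to 0; 0,1,2 taken -> place at 3.
982 hashes to 7; slot 7 is free -> place at 7.
Table: [767, 117, 195, 689, -, -, -, 982, -, -, -, -, -]
Lookup 210: h=2, probe 2,3,4 → slot 4 empty, not found.

3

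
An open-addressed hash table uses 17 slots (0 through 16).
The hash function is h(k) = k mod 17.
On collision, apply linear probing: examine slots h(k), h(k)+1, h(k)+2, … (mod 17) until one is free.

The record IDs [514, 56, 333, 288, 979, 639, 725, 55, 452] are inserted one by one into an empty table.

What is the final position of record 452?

14

514: h=4 -> slot 4
56: h=5 -> slot 5
333: h=10 -> slot 10
288: h=16 -> slot 16
979: h=10, probe 10,11 -> slot 11
639: h=10, probe 10,11,12 -> slot 12
725: h=11, probe 11,12,13 -> slot 13
55: h=4, probe 4,5,6 -> slot 6
452: h=10, probe 10,11,12,13,14 -> slot 14
Table: [_, _, _, _, 514, 56, 55, _, _, _, 333, 979, 639, 725, 452, _, 288]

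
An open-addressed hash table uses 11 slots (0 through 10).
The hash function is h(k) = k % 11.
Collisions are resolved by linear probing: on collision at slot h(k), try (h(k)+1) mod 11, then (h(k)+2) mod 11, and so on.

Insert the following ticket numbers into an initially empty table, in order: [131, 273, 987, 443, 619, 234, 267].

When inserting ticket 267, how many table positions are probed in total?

4

Insert 131: h=10, slot 10 empty -> index 10.
Insert 273: h=9, slot 9 empty -> index 9.
Insert 987: h=8, slot 8 empty -> index 8.
Insert 443: h=3, slot 3 empty -> index 3.
Insert 619: h=3, slot 3 occupied -> index 4.
Insert 234: h=3, slots 3,4 occupied -> index 5.
Insert 267: h=3, slots 3,4,5 occupied -> index 6.
Table: [∅, ∅, ∅, 443, 619, 234, 267, ∅, 987, 273, 131]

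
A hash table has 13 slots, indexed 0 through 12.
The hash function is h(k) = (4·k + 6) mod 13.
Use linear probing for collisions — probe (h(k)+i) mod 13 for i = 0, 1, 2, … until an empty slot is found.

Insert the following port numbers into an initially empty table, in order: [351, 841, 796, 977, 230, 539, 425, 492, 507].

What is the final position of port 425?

351 hashes to 6; slot 6 is free -> place at 6.
841 hashes to 3; slot 3 is free -> place at 3.
796 hashes to 5; slot 5 is free -> place at 5.
977 hashes to 1; slot 1 is free -> place at 1.
230 hashes to 3; 3 taken -> place at 4.
539 hashes to 4; 4,5,6 taken -> place at 7.
425 hashes to 3; 3,4,5,6,7 taken -> place at 8.
492 hashes to 11; slot 11 is free -> place at 11.
507 hashes to 6; 6,7,8 taken -> place at 9.
Table: [_, 977, _, 841, 230, 796, 351, 539, 425, 507, _, 492, _]

8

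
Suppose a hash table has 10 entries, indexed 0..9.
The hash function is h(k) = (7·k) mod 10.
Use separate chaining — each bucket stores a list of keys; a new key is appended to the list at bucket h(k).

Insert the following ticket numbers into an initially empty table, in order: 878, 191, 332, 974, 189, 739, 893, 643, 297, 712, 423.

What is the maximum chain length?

Insert 878: h=6, bucket 6 empty → new chain.
Insert 191: h=7, bucket 7 empty → new chain.
Insert 332: h=4, bucket 4 empty → new chain.
Insert 974: h=8, bucket 8 empty → new chain.
Insert 189: h=3, bucket 3 empty → new chain.
Insert 739: h=3, bucket 3 nonempty → append to chain.
Insert 893: h=1, bucket 1 empty → new chain.
Insert 643: h=1, bucket 1 nonempty → append to chain.
Insert 297: h=9, bucket 9 empty → new chain.
Insert 712: h=4, bucket 4 nonempty → append to chain.
Insert 423: h=1, bucket 1 nonempty → append to chain.
Final buckets:
0: -
1: 893 -> 643 -> 423
2: -
3: 189 -> 739
4: 332 -> 712
5: -
6: 878
7: 191
8: 974
9: 297

3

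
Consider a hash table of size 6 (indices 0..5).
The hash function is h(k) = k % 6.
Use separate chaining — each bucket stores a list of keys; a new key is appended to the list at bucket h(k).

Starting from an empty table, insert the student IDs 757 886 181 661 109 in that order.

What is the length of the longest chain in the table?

Insert 757: h=1, bucket 1 empty -> new chain.
Insert 886: h=4, bucket 4 empty -> new chain.
Insert 181: h=1, bucket 1 nonempty -> append to chain.
Insert 661: h=1, bucket 1 nonempty -> append to chain.
Insert 109: h=1, bucket 1 nonempty -> append to chain.
Final buckets:
0: .
1: 757 -> 181 -> 661 -> 109
2: .
3: .
4: 886
5: .

4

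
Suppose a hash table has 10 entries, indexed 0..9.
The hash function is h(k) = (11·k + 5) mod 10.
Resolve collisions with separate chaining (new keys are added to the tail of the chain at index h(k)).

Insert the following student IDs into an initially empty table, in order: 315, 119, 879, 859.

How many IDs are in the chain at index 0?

315 -> bucket 0
119 -> bucket 4
879 -> bucket 4 (collision)
859 -> bucket 4 (collision)
Final buckets:
0: 315
1: ∅
2: ∅
3: ∅
4: 119 -> 879 -> 859
5: ∅
6: ∅
7: ∅
8: ∅
9: ∅

1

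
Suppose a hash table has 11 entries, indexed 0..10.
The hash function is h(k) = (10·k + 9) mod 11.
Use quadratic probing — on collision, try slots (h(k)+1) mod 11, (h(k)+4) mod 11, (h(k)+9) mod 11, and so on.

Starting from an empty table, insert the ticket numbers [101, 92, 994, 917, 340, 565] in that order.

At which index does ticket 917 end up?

101 hashes to 7; slot 7 is free -> place at 7.
92 hashes to 5; slot 5 is free -> place at 5.
994 hashes to 5; 5 taken -> place at 6.
917 hashes to 5; 5,6 taken -> place at 9.
340 hashes to 10; slot 10 is free -> place at 10.
565 hashes to 5; 5,6,9 taken -> place at 3.
Table: [-, -, -, 565, -, 92, 994, 101, -, 917, 340]

9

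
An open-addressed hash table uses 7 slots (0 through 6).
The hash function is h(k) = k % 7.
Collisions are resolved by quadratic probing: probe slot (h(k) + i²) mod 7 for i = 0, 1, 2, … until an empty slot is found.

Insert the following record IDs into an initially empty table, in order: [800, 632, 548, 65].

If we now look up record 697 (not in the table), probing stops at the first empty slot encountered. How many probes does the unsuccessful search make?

2

800 hashes to 2; slot 2 is free => place at 2.
632 hashes to 2; 2 taken => place at 3.
548 hashes to 2; 2,3 taken => place at 6.
65 hashes to 2; 2,3,6 taken => place at 4.
Table: [∅, ∅, 800, 632, 65, ∅, 548]
Lookup 697: h=4, probe 4,5 → slot 5 empty, not found.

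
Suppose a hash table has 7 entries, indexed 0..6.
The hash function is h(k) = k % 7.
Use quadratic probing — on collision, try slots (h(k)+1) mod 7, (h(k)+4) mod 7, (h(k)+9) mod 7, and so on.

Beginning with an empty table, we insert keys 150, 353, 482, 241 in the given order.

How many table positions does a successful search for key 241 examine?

150 hashes to 3; slot 3 is free -> place at 3.
353 hashes to 3; 3 taken -> place at 4.
482 hashes to 6; slot 6 is free -> place at 6.
241 hashes to 3; 3,4 taken -> place at 0.
Table: [241, —, —, 150, 353, —, 482]
Lookup 241: h=3, probe 3,4,0 → found at 0.

3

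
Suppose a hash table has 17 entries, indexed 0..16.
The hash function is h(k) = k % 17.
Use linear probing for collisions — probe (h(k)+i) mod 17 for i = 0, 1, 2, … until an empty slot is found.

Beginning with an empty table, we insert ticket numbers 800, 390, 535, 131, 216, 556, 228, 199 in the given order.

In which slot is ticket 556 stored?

Insert 800: h=1, slot 1 empty → index 1.
Insert 390: h=16, slot 16 empty → index 16.
Insert 535: h=8, slot 8 empty → index 8.
Insert 131: h=12, slot 12 empty → index 12.
Insert 216: h=12, slot 12 occupied → index 13.
Insert 556: h=12, slots 12,13 occupied → index 14.
Insert 228: h=7, slot 7 empty → index 7.
Insert 199: h=12, slots 12,13,14 occupied → index 15.
Table: [—, 800, —, —, —, —, —, 228, 535, —, —, —, 131, 216, 556, 199, 390]

14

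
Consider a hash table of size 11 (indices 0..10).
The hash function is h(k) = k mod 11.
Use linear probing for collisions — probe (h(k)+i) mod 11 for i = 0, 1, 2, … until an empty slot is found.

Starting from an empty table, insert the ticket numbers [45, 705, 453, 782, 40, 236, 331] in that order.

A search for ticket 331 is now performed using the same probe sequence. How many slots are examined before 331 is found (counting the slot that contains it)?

45: h=1 -> slot 1
705: h=1, probe 1,2 -> slot 2
453: h=2, probe 2,3 -> slot 3
782: h=1, probe 1,2,3,4 -> slot 4
40: h=7 -> slot 7
236: h=5 -> slot 5
331: h=1, probe 1,2,3,4,5,6 -> slot 6
Table: [∅, 45, 705, 453, 782, 236, 331, 40, ∅, ∅, ∅]
Lookup 331: h=1, probe 1,2,3,4,5,6 → found at 6.

6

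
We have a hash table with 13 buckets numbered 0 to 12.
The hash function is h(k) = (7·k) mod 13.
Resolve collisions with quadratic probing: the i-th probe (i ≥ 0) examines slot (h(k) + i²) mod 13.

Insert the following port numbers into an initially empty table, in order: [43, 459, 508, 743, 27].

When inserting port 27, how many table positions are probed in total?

43 hashes to 2; slot 2 is free => place at 2.
459 hashes to 2; 2 taken => place at 3.
508 hashes to 7; slot 7 is free => place at 7.
743 hashes to 1; slot 1 is free => place at 1.
27 hashes to 7; 7 taken => place at 8.
Table: [., 743, 43, 459, ., ., ., 508, 27, ., ., ., .]

2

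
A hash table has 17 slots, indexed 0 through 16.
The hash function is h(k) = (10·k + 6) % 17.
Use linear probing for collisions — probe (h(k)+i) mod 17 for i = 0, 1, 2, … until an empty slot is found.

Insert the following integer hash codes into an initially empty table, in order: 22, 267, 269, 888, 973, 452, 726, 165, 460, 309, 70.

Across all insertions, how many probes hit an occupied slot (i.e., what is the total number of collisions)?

Insert 22: h=5, slot 5 empty -> index 5.
Insert 267: h=7, slot 7 empty -> index 7.
Insert 269: h=10, slot 10 empty -> index 10.
Insert 888: h=12, slot 12 empty -> index 12.
Insert 973: h=12, slot 12 occupied -> index 13.
Insert 452: h=4, slot 4 empty -> index 4.
Insert 726: h=7, slot 7 occupied -> index 8.
Insert 165: h=7, slots 7,8 occupied -> index 9.
Insert 460: h=16, slot 16 empty -> index 16.
Insert 309: h=2, slot 2 empty -> index 2.
Insert 70: h=9, slots 9,10 occupied -> index 11.
Table: [∅, ∅, 309, ∅, 452, 22, ∅, 267, 726, 165, 269, 70, 888, 973, ∅, ∅, 460]

6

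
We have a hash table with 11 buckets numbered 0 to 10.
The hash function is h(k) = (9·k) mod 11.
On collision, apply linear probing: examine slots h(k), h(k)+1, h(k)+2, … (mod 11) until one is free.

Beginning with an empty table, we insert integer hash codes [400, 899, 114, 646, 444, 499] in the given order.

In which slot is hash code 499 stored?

8

400 hashes to 3; slot 3 is free => place at 3.
899 hashes to 6; slot 6 is free => place at 6.
114 hashes to 3; 3 taken => place at 4.
646 hashes to 6; 6 taken => place at 7.
444 hashes to 3; 3,4 taken => place at 5.
499 hashes to 3; 3,4,5,6,7 taken => place at 8.
Table: [_, _, _, 400, 114, 444, 899, 646, 499, _, _]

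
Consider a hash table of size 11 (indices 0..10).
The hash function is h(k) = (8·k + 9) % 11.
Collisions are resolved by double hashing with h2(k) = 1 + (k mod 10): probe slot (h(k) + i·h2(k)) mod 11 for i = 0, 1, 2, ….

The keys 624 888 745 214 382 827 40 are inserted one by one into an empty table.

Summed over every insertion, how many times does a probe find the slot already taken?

8

624: h=7 -> slot 7
888: h=7, h2=9, probe 7,5 -> slot 5
745: h=7, h2=6, probe 7,2 -> slot 2
214: h=5, h2=5, probe 5,10 -> slot 10
382: h=7, h2=3, probe 7,10,2,5,8 -> slot 8
827: h=3 -> slot 3
40: h=10, h2=1, probe 10,0 -> slot 0
Table: [40, _, 745, 827, _, 888, _, 624, 382, _, 214]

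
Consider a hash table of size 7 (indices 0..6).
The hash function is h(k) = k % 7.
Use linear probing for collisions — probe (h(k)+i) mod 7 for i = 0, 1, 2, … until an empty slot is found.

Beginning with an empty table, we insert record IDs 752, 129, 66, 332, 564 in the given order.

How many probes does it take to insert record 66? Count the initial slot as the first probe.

3

752 hashes to 3; slot 3 is free => place at 3.
129 hashes to 3; 3 taken => place at 4.
66 hashes to 3; 3,4 taken => place at 5.
332 hashes to 3; 3,4,5 taken => place at 6.
564 hashes to 4; 4,5,6 taken => place at 0.
Table: [564, ., ., 752, 129, 66, 332]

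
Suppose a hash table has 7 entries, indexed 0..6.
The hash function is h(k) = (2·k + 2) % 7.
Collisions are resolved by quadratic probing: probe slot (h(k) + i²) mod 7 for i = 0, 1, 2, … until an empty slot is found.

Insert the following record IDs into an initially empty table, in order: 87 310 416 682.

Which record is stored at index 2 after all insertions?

416

87: h=1 -> slot 1
310: h=6 -> slot 6
416: h=1, probe 1,2 -> slot 2
682: h=1, probe 1,2,5 -> slot 5
Table: [_, 87, 416, _, _, 682, 310]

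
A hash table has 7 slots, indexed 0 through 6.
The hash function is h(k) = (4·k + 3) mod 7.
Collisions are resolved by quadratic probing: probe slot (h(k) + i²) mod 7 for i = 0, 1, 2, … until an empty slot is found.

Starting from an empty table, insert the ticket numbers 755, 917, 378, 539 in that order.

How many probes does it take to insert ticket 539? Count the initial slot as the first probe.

3

755 hashes to 6; slot 6 is free -> place at 6.
917 hashes to 3; slot 3 is free -> place at 3.
378 hashes to 3; 3 taken -> place at 4.
539 hashes to 3; 3,4 taken -> place at 0.
Table: [539, -, -, 917, 378, -, 755]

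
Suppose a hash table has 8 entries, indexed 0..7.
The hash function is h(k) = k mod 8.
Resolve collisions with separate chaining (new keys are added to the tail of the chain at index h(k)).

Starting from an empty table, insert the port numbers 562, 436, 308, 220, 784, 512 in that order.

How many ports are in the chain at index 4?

562 → bucket 2
436 → bucket 4
308 → bucket 4 (collision)
220 → bucket 4 (collision)
784 → bucket 0
512 → bucket 0 (collision)
Final buckets:
0: 784 -> 512
1: -
2: 562
3: -
4: 436 -> 308 -> 220
5: -
6: -
7: -

3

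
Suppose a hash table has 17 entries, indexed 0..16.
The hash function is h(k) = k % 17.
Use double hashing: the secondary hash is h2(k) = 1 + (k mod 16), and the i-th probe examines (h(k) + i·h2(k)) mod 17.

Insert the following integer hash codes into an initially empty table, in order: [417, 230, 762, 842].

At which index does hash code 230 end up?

Insert 417: h=9, slot 9 empty -> index 9.
Insert 230: h=9, h2=7, slot 9 occupied -> index 16.
Insert 762: h=14, slot 14 empty -> index 14.
Insert 842: h=9, h2=11, slot 9 occupied -> index 3.
Table: [_, _, _, 842, _, _, _, _, _, 417, _, _, _, _, 762, _, 230]

16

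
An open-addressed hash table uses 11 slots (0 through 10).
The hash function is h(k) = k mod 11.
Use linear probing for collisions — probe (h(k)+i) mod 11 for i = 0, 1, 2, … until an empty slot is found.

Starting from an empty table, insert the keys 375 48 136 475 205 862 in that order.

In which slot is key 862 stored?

375 hashes to 1; slot 1 is free => place at 1.
48 hashes to 4; slot 4 is free => place at 4.
136 hashes to 4; 4 taken => place at 5.
475 hashes to 2; slot 2 is free => place at 2.
205 hashes to 7; slot 7 is free => place at 7.
862 hashes to 4; 4,5 taken => place at 6.
Table: [-, 375, 475, -, 48, 136, 862, 205, -, -, -]

6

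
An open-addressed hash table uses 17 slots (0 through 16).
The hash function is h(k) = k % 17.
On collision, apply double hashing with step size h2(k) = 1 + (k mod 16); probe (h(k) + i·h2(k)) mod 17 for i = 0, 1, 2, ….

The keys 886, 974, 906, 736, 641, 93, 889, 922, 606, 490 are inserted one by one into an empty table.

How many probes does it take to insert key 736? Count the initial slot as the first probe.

2

886 hashes to 2; slot 2 is free => place at 2.
974 hashes to 5; slot 5 is free => place at 5.
906 hashes to 5, h2=11; 5 taken => place at 16.
736 hashes to 5, h2=1; 5 taken => place at 6.
641 hashes to 12; slot 12 is free => place at 12.
93 hashes to 8; slot 8 is free => place at 8.
889 hashes to 5, h2=10; 5 taken => place at 15.
922 hashes to 4; slot 4 is free => place at 4.
606 hashes to 11; slot 11 is free => place at 11.
490 hashes to 14; slot 14 is free => place at 14.
Table: [_, _, 886, _, 922, 974, 736, _, 93, _, _, 606, 641, _, 490, 889, 906]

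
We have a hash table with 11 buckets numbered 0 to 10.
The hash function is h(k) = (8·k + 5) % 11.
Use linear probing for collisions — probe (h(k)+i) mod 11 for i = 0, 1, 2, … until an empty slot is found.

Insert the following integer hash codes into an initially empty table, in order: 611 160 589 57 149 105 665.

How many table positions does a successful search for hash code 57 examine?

Insert 611: h=9, slot 9 empty => index 9.
Insert 160: h=9, slot 9 occupied => index 10.
Insert 589: h=9, slots 9,10 occupied => index 0.
Insert 57: h=10, slots 10,0 occupied => index 1.
Insert 149: h=9, slots 9,10,0,1 occupied => index 2.
Insert 105: h=9, slots 9,10,0,1,2 occupied => index 3.
Insert 665: h=1, slots 1,2,3 occupied => index 4.
Table: [589, 57, 149, 105, 665, _, _, _, _, 611, 160]
Lookup 57: h=10, probe 10,0,1 → found at 1.

3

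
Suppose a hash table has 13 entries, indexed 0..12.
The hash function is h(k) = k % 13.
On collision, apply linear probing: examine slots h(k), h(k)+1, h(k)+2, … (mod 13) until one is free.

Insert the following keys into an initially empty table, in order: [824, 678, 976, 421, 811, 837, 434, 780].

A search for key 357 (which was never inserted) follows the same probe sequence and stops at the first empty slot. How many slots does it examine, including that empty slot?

5

824: h=5 -> slot 5
678: h=2 -> slot 2
976: h=1 -> slot 1
421: h=5, probe 5,6 -> slot 6
811: h=5, probe 5,6,7 -> slot 7
837: h=5, probe 5,6,7,8 -> slot 8
434: h=5, probe 5,6,7,8,9 -> slot 9
780: h=0 -> slot 0
Table: [780, 976, 678, —, —, 824, 421, 811, 837, 434, —, —, —]
Lookup 357: h=6, probe 6,7,8,9,10 → slot 10 empty, not found.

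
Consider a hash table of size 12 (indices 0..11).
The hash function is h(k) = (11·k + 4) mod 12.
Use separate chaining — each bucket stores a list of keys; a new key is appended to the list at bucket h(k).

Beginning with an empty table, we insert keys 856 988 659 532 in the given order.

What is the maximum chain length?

3

Insert 856: h=0, bucket 0 empty → new chain.
Insert 988: h=0, bucket 0 nonempty → append to chain.
Insert 659: h=5, bucket 5 empty → new chain.
Insert 532: h=0, bucket 0 nonempty → append to chain.
Final buckets:
0: 856 -> 988 -> 532
1: _
2: _
3: _
4: _
5: 659
6: _
7: _
8: _
9: _
10: _
11: _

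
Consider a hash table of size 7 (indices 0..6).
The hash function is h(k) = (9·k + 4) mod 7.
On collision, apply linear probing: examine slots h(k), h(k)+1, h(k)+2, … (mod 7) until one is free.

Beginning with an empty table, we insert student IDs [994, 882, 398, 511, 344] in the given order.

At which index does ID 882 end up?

5

994: h=4 -> slot 4
882: h=4, probe 4,5 -> slot 5
398: h=2 -> slot 2
511: h=4, probe 4,5,6 -> slot 6
344: h=6, probe 6,0 -> slot 0
Table: [344, -, 398, -, 994, 882, 511]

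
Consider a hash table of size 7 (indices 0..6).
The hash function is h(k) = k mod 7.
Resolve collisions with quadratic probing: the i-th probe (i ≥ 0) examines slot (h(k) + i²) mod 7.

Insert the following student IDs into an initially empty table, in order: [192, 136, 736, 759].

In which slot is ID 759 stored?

0

192 hashes to 3; slot 3 is free → place at 3.
136 hashes to 3; 3 taken → place at 4.
736 hashes to 1; slot 1 is free → place at 1.
759 hashes to 3; 3,4 taken → place at 0.
Table: [759, 736, _, 192, 136, _, _]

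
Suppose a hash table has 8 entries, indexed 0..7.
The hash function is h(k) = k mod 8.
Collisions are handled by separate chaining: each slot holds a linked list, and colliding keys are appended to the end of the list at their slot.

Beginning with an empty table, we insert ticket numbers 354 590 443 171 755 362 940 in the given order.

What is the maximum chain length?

3

Insert 354: h=2, bucket 2 empty -> new chain.
Insert 590: h=6, bucket 6 empty -> new chain.
Insert 443: h=3, bucket 3 empty -> new chain.
Insert 171: h=3, bucket 3 nonempty -> append to chain.
Insert 755: h=3, bucket 3 nonempty -> append to chain.
Insert 362: h=2, bucket 2 nonempty -> append to chain.
Insert 940: h=4, bucket 4 empty -> new chain.
Final buckets:
0: —
1: —
2: 354 -> 362
3: 443 -> 171 -> 755
4: 940
5: —
6: 590
7: —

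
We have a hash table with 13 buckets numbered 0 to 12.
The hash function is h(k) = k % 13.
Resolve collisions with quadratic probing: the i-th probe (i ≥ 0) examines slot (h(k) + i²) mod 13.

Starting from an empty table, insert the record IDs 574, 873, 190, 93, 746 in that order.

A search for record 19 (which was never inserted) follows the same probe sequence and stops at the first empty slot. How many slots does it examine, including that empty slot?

574: h=2 => slot 2
873: h=2, probe 2,3 => slot 3
190: h=8 => slot 8
93: h=2, probe 2,3,6 => slot 6
746: h=5 => slot 5
Table: [-, -, 574, 873, -, 746, 93, -, 190, -, -, -, -]
Lookup 19: h=6, probe 6,7 → slot 7 empty, not found.

2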